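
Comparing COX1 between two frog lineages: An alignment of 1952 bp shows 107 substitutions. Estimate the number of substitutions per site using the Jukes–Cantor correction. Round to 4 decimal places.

p = 107/1952 ≈ 0.054816.
d = −(3/4) ln(1 − 4p/3) = −0.75 ln(1 − 0.073088) = −0.75 ln(0.926912)
  = −0.75 × (-0.075897) = 0.056923 substitutions/site.

0.0569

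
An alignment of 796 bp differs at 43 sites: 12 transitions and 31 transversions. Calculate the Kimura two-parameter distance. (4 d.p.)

0.0561

P = 12/796 ≈ 0.015075 and Q = 31/796 ≈ 0.038945.
Under the Kimura two-parameter model, d = −½ ln(1 − 2P − Q) − ¼ ln(1 − 2Q).
1 − 2P − Q = 0.930905, giving −½ ln(0.930905) = 0.035799.
1 − 2Q = 0.92211, giving −¼ ln(0.92211) = 0.020273.
d = 0.035799 + 0.020273 = 0.056072.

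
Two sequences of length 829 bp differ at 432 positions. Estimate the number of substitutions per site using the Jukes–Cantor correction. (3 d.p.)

p = 432/829 ≈ 0.52111.
d = −(3/4) ln(1 − 4p/3) = −0.75 ln(1 − 0.694813) = −0.75 ln(0.305187)
  = −0.75 × (-1.186831) = 0.890123 substitutions/site.

0.890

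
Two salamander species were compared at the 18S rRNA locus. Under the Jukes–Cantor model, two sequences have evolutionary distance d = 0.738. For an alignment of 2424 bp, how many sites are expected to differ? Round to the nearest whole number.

1138

Invert JC69: p = (3/4)(1 − e^(−4d/3)) = 0.75 × (1 − e^(-0.984)) = 0.75 × (1 − 0.373813) = 0.469640.
Expected differing sites = pL ≈ 0.469640 × 2424 = 1138.40736 ≈ 1138.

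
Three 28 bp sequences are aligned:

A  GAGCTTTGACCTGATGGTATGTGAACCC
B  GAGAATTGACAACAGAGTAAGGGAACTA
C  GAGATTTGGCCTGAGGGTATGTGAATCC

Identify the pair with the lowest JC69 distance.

A–B: 11/28 differ, p = 0.393, d = 0.556.
A–C: 4/28 differ, p = 0.143, d = 0.158.
B–C: 11/28 differ, p = 0.393, d = 0.556.
The smallest distance is between A and C.

A and C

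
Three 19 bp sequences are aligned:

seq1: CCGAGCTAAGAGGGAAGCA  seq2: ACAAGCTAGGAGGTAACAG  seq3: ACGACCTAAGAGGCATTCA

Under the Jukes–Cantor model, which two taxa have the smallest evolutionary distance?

seq1–seq2: 7/19 differ, p = 0.368, d = 0.507.
seq1–seq3: 5/19 differ, p = 0.263, d = 0.324.
seq2–seq3: 8/19 differ, p = 0.421, d = 0.618.
The smallest distance is between seq1 and seq3.

seq1 and seq3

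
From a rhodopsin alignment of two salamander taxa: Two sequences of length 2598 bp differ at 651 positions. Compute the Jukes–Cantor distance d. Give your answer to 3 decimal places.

p = 651/2598 ≈ 0.250577.
d = −(3/4) ln(1 − 4p/3) = −0.75 ln(1 − 0.334103) = −0.75 ln(0.665897)
  = −0.75 × (-0.406620) = 0.304965 substitutions/site.

0.305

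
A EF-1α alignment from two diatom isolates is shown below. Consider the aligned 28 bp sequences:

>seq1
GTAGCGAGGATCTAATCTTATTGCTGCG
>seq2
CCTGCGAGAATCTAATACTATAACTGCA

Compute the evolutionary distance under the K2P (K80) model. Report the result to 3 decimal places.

0.431

Of 28 sites, 5 differences are transitions and 4 are transversions, so P = 5/28 ≈ 0.178571 and Q = 4/28 ≈ 0.142857.
Under the Kimura two-parameter model, d = −½ ln(1 − 2P − Q) − ¼ ln(1 − 2Q).
1 − 2P − Q = 0.500001, giving −½ ln(0.500001) = 0.346573.
1 − 2Q = 0.714286, giving −¼ ln(0.714286) = 0.084118.
d = 0.346573 + 0.084118 = 0.430691.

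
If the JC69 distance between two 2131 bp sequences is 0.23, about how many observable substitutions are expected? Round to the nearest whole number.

Invert JC69: p = (3/4)(1 − e^(−4d/3)) = 0.75 × (1 − e^(-0.306667)) = 0.75 × (1 − 0.735896) = 0.198078.
Expected differing sites = pL ≈ 0.198078 × 2131 = 422.104218 ≈ 422.

422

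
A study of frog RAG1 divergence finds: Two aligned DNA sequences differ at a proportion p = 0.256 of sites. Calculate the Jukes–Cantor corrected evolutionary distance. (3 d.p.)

d = −(3/4) ln(1 − 4p/3) = −0.75 ln(1 − 0.341333) = −0.75 ln(0.658667)
  = −0.75 × (-0.417537) = 0.313153 substitutions/site.

0.313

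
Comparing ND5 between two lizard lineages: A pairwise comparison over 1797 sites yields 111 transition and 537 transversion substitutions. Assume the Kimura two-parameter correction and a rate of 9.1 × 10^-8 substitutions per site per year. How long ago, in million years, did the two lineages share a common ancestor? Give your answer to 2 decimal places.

P = 111/1797 ≈ 0.06177 and Q = 537/1797 ≈ 0.298831.
Under the Kimura two-parameter model, d = −½ ln(1 − 2P − Q) − ¼ ln(1 − 2Q).
1 − 2P − Q = 0.577629, giving −½ ln(0.577629) = 0.274412.
1 − 2Q = 0.402338, giving −¼ ln(0.402338) = 0.227616.
d = 0.274412 + 0.227616 = 0.502028.
Under a molecular clock d = 2μt, so t = d/(2μ) = 0.502028 / (2 × 9.1 × 10^-8) = 2.76 million years.

2.76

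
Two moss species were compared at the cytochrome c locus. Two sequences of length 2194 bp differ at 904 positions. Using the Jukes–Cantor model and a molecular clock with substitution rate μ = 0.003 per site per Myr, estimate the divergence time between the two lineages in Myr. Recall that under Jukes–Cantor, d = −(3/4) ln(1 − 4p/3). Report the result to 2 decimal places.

p = 904/2194 ≈ 0.412033.
d = −(3/4) ln(1 − 4p/3) = −0.75 ln(1 − 0.549377) = −0.75 ln(0.450623)
  = −0.75 × (-0.797124) = 0.597843 substitutions/site.
Under a molecular clock d = 2μt, so t = d/(2μ) = 0.597843 / (2 × 0.003) = 99.64 Myr.

99.64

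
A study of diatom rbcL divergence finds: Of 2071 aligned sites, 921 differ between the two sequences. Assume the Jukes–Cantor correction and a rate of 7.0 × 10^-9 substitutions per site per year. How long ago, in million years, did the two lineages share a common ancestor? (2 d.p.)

p = 921/2071 ≈ 0.444713.
d = −(3/4) ln(1 − 4p/3) = −0.75 ln(1 − 0.592951) = −0.75 ln(0.407049)
  = −0.75 × (-0.898822) = 0.674117 substitutions/site.
Under a molecular clock d = 2μt, so t = d/(2μ) = 0.674117 / (2 × 7.0 × 10^-9) = 48.15 million years.

48.15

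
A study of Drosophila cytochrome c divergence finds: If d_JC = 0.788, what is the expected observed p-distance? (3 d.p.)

p = (3/4)(1 − e^(−4d/3)) = 0.75 × (1 − e^(-1.050667)) = 0.75 × (1 − 0.349704) = 0.487722.

0.488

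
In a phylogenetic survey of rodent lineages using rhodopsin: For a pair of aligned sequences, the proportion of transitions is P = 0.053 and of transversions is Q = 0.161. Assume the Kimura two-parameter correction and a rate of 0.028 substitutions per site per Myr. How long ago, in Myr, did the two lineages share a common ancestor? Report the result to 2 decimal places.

4.51

Under the Kimura two-parameter model, d = −½ ln(1 − 2P − Q) − ¼ ln(1 − 2Q).
1 − 2P − Q = 0.733, giving −½ ln(0.733) = 0.155305.
1 − 2Q = 0.678, giving −¼ ln(0.678) = 0.097152.
d = 0.155305 + 0.097152 = 0.252457.
Under a molecular clock d = 2μt, so t = d/(2μ) = 0.252457 / (2 × 0.028) = 4.51 Myr.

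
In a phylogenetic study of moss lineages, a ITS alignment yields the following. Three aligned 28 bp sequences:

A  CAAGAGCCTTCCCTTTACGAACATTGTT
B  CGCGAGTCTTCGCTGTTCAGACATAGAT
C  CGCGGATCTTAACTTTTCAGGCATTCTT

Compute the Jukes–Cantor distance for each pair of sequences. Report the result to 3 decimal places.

d(A,B) = 0.485, d(A,C) = 0.635, d(B,C) = 0.420

A–B: 10/28 sites differ → p ≈ 0.357143, d = −0.75 ln(1 − 0.476191) = 0.484971 ≈ 0.485.
A–C: 12/28 sites differ → p ≈ 0.428571, d = −0.75 ln(1 − 0.571428) = 0.635472 ≈ 0.635.
B–C: 9/28 sites differ → p ≈ 0.321429, d = −0.75 ln(1 − 0.428572) = 0.419713 ≈ 0.420.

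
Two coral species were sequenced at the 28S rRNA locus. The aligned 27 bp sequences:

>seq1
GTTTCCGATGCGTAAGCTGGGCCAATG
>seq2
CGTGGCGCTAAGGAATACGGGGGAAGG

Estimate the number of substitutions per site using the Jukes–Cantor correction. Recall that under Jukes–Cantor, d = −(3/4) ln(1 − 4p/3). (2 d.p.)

0.88

The sequences differ at 14 of 27 sites, so p = 14/27 ≈ 0.518519.
d = −(3/4) ln(1 − 4p/3) = −0.75 ln(1 − 0.691359) = −0.75 ln(0.308641)
  = −0.75 × (-1.175576) = 0.881682 substitutions/site.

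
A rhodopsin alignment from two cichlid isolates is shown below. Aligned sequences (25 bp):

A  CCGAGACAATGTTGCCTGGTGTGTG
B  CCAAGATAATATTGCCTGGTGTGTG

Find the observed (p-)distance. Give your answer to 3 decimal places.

0.120

The sequences differ at 3 of 25 positions (sites 3, 7, 11).
p = 3/25 = 0.120.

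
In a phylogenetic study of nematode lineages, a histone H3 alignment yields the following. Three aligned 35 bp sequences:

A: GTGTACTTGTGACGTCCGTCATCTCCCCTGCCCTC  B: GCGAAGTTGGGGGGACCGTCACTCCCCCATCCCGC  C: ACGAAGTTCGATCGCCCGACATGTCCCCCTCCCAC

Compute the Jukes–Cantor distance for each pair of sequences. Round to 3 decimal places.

d(A,B) = 0.513, d(A,C) = 0.572, d(B,C) = 0.458

A–B: 13/35 sites differ → p ≈ 0.371429, d = −0.75 ln(1 − 0.495239) = 0.512753 ≈ 0.513.
A–C: 14/35 sites differ → p = 0.4, d = −0.75 ln(1 − 0.533333) = 0.571605 ≈ 0.572.
B–C: 12/35 sites differ → p ≈ 0.342857, d = −0.75 ln(1 − 0.457143) = 0.458182 ≈ 0.458.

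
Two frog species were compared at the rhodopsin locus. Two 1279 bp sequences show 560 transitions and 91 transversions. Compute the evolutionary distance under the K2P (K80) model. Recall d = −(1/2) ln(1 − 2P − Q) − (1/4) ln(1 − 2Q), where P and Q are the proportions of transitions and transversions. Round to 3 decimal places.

1.506

P = 560/1279 ≈ 0.437842 and Q = 91/1279 ≈ 0.071149.
Under the Kimura two-parameter model, d = −½ ln(1 − 2P − Q) − ¼ ln(1 − 2Q).
1 − 2P − Q = 0.053167, giving −½ ln(0.053167) = 1.467159.
1 − 2Q = 0.857702, giving −¼ ln(0.857702) = 0.038375.
d = 1.467159 + 0.038375 = 1.505534.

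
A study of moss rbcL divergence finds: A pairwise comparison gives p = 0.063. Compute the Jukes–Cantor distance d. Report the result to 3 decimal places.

0.066

d = −(3/4) ln(1 − 4p/3) = −0.75 ln(1 − 0.084) = −0.75 ln(0.916)
  = −0.75 × (-0.087739) = 0.065804 substitutions/site.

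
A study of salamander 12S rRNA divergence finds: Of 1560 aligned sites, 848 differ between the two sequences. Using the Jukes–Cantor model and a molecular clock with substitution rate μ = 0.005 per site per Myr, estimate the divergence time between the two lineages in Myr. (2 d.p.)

p = 848/1560 ≈ 0.54359.
d = −(3/4) ln(1 − 4p/3) = −0.75 ln(1 − 0.724787) = −0.75 ln(0.275213)
  = −0.75 × (-1.290210) = 0.967658 substitutions/site.
Under a molecular clock d = 2μt, so t = d/(2μ) = 0.967658 / (2 × 0.005) = 96.77 Myr.

96.77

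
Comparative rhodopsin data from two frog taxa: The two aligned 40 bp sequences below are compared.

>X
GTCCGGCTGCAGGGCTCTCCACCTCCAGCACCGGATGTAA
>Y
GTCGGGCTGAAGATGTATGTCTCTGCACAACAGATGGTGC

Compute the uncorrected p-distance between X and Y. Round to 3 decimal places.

0.475

The sequences differ at 19 of 40 positions.
p = 19/40 = 0.475.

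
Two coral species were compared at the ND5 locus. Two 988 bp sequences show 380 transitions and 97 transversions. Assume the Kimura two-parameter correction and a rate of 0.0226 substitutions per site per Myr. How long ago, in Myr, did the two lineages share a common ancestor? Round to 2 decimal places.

P = 380/988 ≈ 0.384615 and Q = 97/988 ≈ 0.098178.
Under the Kimura two-parameter model, d = −½ ln(1 − 2P − Q) − ¼ ln(1 − 2Q).
1 − 2P − Q = 0.132592, giving −½ ln(0.132592) = 1.010239.
1 − 2Q = 0.803644, giving −¼ ln(0.803644) = 0.054650.
d = 1.010239 + 0.054650 = 1.064889.
Under a molecular clock d = 2μt, so t = d/(2μ) = 1.064889 / (2 × 0.0226) = 23.56 Myr.

23.56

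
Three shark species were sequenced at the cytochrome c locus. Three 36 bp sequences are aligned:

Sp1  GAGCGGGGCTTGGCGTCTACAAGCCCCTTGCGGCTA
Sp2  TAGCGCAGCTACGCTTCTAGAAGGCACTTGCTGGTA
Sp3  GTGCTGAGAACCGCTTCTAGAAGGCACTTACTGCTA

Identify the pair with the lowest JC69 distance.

Sp1–Sp2: 11/36 differ, p = 0.306, d = 0.392.
Sp1–Sp3: 13/36 differ, p = 0.361, d = 0.493.
Sp2–Sp3: 9/36 differ, p = 0.250, d = 0.304.
The smallest distance is between Sp2 and Sp3.

Sp2 and Sp3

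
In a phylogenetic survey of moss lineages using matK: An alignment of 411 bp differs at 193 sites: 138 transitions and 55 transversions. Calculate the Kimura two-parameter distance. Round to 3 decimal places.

0.896

P = 138/411 ≈ 0.335766 and Q = 55/411 ≈ 0.13382.
Under the Kimura two-parameter model, d = −½ ln(1 − 2P − Q) − ¼ ln(1 − 2Q).
1 − 2P − Q = 0.194648, giving −½ ln(0.194648) = 0.818281.
1 − 2Q = 0.73236, giving −¼ ln(0.73236) = 0.077871.
d = 0.818281 + 0.077871 = 0.896152.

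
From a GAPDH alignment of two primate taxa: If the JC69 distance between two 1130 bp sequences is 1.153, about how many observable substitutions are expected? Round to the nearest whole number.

Invert JC69: p = (3/4)(1 − e^(−4d/3)) = 0.75 × (1 − e^(-1.537333)) = 0.75 × (1 − 0.214954) = 0.588785.
Expected differing sites = pL ≈ 0.588785 × 1130 = 665.32705 ≈ 665.

665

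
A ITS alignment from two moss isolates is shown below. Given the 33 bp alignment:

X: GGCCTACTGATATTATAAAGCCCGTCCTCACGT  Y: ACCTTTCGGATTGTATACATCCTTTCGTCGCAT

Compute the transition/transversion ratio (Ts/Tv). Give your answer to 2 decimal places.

0.56

Transitions are A↔G and C↔T; transversions are all other mismatches.
Transitions: 5. Transversions: 9.
R = 5/9 = 0.555555… ≈ 0.56 (to 2 d.p.).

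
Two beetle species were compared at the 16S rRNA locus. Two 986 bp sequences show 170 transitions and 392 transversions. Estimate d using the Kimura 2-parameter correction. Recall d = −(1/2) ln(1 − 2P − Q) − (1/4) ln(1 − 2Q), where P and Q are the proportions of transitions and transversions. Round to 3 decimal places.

1.075

P = 170/986 ≈ 0.172414 and Q = 392/986 ≈ 0.397566.
Under the Kimura two-parameter model, d = −½ ln(1 − 2P − Q) − ¼ ln(1 − 2Q).
1 − 2P − Q = 0.257606, giving −½ ln(0.257606) = 0.678162.
1 − 2Q = 0.204868, giving −¼ ln(0.204868) = 0.396347.
d = 0.678162 + 0.396347 = 1.074509.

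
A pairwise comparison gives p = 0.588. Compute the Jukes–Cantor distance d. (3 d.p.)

1.149

d = −(3/4) ln(1 − 4p/3) = −0.75 ln(1 − 0.784) = −0.75 ln(0.216)
  = −0.75 × (-1.532477) = 1.149358 substitutions/site.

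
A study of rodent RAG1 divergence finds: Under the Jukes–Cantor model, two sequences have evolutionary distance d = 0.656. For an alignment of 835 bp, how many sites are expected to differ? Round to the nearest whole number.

365

Invert JC69: p = (3/4)(1 − e^(−4d/3)) = 0.75 × (1 − e^(-0.874667)) = 0.75 × (1 − 0.417001) = 0.437249.
Expected differing sites = pL ≈ 0.437249 × 835 = 365.102915 ≈ 365.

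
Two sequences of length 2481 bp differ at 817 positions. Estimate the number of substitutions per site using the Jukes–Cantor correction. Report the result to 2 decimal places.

0.43

p = 817/2481 ≈ 0.329303.
d = −(3/4) ln(1 − 4p/3) = −0.75 ln(1 − 0.439071) = −0.75 ln(0.560929)
  = −0.75 × (-0.578161) = 0.433621 substitutions/site.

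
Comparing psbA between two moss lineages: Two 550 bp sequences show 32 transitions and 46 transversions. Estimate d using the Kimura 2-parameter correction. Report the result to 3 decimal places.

0.157

P = 32/550 ≈ 0.058182 and Q = 46/550 ≈ 0.083636.
Under the Kimura two-parameter model, d = −½ ln(1 − 2P − Q) − ¼ ln(1 − 2Q).
1 − 2P − Q = 0.8, giving −½ ln(0.8) = 0.111572.
1 − 2Q = 0.832728, giving −¼ ln(0.832728) = 0.045762.
d = 0.111572 + 0.045762 = 0.157334.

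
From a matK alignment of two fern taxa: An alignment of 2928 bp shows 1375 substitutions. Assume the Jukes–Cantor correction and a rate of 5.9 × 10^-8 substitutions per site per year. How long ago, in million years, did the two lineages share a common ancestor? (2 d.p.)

6.25

p = 1375/2928 ≈ 0.469604.
d = −(3/4) ln(1 − 4p/3) = −0.75 ln(1 − 0.626139) = −0.75 ln(0.373861)
  = −0.75 × (-0.983871) = 0.737903 substitutions/site.
Under a molecular clock d = 2μt, so t = d/(2μ) = 0.737903 / (2 × 5.9 × 10^-8) = 6.25 million years.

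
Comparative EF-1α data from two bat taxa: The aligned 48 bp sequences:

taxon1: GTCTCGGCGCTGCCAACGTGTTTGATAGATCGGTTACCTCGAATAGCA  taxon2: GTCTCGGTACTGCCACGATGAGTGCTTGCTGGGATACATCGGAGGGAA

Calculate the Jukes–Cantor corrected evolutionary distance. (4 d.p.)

0.4793

The sequences differ at 17 of 48 sites, so p = 17/48 ≈ 0.354167.
d = −(3/4) ln(1 − 4p/3) = −0.75 ln(1 − 0.472223) = −0.75 ln(0.527777)
  = −0.75 × (-0.639081) = 0.479311 substitutions/site.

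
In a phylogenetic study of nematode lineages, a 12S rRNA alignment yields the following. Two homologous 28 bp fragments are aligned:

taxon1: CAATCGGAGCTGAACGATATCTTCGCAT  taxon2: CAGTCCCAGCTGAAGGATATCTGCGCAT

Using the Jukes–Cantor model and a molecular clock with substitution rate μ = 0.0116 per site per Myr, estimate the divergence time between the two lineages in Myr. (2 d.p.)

8.79

The sequences differ at 5 of 28 sites (3, 6, 7, 15, 23), so p = 5/28 ≈ 0.178571.
d = −(3/4) ln(1 − 4p/3) = −0.75 ln(1 − 0.238095) = −0.75 ln(0.761905)
  = −0.75 × (-0.271933) = 0.203950 substitutions/site.
Under a molecular clock d = 2μt, so t = d/(2μ) = 0.203950 / (2 × 0.0116) = 8.79 Myr.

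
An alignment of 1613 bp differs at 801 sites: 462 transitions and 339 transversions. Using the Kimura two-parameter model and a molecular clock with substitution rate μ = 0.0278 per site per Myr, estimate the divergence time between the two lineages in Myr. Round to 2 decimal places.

16.19

P = 462/1613 ≈ 0.286423 and Q = 339/1613 ≈ 0.210167.
Under the Kimura two-parameter model, d = −½ ln(1 − 2P − Q) − ¼ ln(1 − 2Q).
1 − 2P − Q = 0.216987, giving −½ ln(0.216987) = 0.763959.
1 − 2Q = 0.579666, giving −¼ ln(0.579666) = 0.136326.
d = 0.763959 + 0.136326 = 0.900285.
Under a molecular clock d = 2μt, so t = d/(2μ) = 0.900285 / (2 × 0.0278) = 16.19 Myr.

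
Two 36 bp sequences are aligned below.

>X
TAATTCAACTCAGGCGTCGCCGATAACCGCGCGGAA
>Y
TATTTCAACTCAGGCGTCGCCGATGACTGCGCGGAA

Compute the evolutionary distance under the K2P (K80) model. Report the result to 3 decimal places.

0.089

Of 36 sites, 2 differences are transitions and 1 are transversions, so P = 2/36 ≈ 0.055556 and Q = 1/36 ≈ 0.027778.
Under the Kimura two-parameter model, d = −½ ln(1 − 2P − Q) − ¼ ln(1 − 2Q).
1 − 2P − Q = 0.86111, giving −½ ln(0.86111) = 0.074767.
1 − 2Q = 0.944444, giving −¼ ln(0.944444) = 0.014290.
d = 0.074767 + 0.014290 = 0.089057.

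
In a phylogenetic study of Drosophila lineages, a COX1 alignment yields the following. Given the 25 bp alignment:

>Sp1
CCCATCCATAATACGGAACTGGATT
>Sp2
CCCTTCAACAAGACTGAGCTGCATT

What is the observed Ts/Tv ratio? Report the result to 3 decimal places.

0.400

Transitions are A↔G and C↔T; transversions are all other mismatches.
Transitions: 2. Transversions: 5.
R = 2/5 = 0.400.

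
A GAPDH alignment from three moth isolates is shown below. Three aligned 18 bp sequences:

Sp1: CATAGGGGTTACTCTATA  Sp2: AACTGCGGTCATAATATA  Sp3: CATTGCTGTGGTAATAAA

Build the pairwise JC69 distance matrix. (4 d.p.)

d(Sp1,Sp2) = 0.6735, d(Sp1,Sp3) = 0.8240, d(Sp2,Sp3) = 0.4408

Sp1–Sp2: 8/18 sites differ → p ≈ 0.444444, d = −0.75 ln(1 − 0.592592) = 0.673455 ≈ 0.6735.
Sp1–Sp3: 9/18 sites differ → p = 0.5, d = −0.75 ln(1 − 0.666667) = 0.823960 ≈ 0.8240.
Sp2–Sp3: 6/18 sites differ → p ≈ 0.333333, d = −0.75 ln(1 − 0.444444) = 0.440839 ≈ 0.4408.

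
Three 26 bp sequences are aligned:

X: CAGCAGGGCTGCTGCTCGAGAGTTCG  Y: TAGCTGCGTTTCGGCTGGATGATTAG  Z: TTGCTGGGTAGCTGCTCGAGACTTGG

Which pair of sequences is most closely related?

X–Y: 11/26 differ, p = 0.423, d = 0.623.
X–Z: 7/26 differ, p = 0.269, d = 0.334.
Y–Z: 10/26 differ, p = 0.385, d = 0.539.
The smallest distance is between X and Z.

X and Z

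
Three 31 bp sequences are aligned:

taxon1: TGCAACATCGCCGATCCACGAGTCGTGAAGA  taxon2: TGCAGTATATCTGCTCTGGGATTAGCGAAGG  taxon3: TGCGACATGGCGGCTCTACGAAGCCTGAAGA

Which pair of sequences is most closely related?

taxon1 and taxon3

taxon1–taxon2: 13/31 differ, p = 0.419, d = 0.614.
taxon1–taxon3: 8/31 differ, p = 0.258, d = 0.316.
taxon2–taxon3: 14/31 differ, p = 0.452, d = 0.691.
The smallest distance is between taxon1 and taxon3.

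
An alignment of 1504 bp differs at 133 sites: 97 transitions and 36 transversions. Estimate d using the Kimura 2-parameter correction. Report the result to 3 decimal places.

0.095

P = 97/1504 ≈ 0.064495 and Q = 36/1504 ≈ 0.023936.
Under the Kimura two-parameter model, d = −½ ln(1 − 2P − Q) − ¼ ln(1 − 2Q).
1 − 2P − Q = 0.847074, giving −½ ln(0.847074) = 0.082984.
1 − 2Q = 0.952128, giving −¼ ln(0.952128) = 0.012264.
d = 0.082984 + 0.012264 = 0.095248.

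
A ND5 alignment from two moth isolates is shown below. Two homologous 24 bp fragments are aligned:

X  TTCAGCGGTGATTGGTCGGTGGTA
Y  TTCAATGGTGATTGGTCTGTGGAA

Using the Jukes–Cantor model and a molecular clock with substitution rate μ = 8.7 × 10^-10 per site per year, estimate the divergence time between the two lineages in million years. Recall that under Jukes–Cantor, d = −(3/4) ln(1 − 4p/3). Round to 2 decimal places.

The sequences differ at 4 of 24 sites (5, 6, 18, 23), so p = 4/24 ≈ 0.166667.
d = −(3/4) ln(1 − 4p/3) = −0.75 ln(1 − 0.222223) = −0.75 ln(0.777777)
  = −0.75 × (-0.251315) = 0.188486 substitutions/site.
Under a molecular clock d = 2μt, so t = d/(2μ) = 0.188486 / (2 × 8.7 × 10^-10) = 108.33 million years.

108.33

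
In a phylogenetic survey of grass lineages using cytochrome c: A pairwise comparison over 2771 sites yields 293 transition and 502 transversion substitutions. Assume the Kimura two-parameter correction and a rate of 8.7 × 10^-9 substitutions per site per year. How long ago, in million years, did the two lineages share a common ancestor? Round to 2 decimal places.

20.79

P = 293/2771 ≈ 0.105738 and Q = 502/2771 ≈ 0.181162.
Under the Kimura two-parameter model, d = −½ ln(1 − 2P − Q) − ¼ ln(1 − 2Q).
1 − 2P − Q = 0.607362, giving −½ ln(0.607362) = 0.249315.
1 − 2Q = 0.637676, giving −¼ ln(0.637676) = 0.112481.
d = 0.249315 + 0.112481 = 0.361796.
Under a molecular clock d = 2μt, so t = d/(2μ) = 0.361796 / (2 × 8.7 × 10^-9) = 20.79 million years.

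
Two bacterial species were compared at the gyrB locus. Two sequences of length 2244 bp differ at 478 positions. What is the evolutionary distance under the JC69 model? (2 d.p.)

0.25

p = 478/2244 ≈ 0.213012.
d = −(3/4) ln(1 − 4p/3) = −0.75 ln(1 − 0.284016) = −0.75 ln(0.715984)
  = −0.75 × (-0.334097) = 0.250573 substitutions/site.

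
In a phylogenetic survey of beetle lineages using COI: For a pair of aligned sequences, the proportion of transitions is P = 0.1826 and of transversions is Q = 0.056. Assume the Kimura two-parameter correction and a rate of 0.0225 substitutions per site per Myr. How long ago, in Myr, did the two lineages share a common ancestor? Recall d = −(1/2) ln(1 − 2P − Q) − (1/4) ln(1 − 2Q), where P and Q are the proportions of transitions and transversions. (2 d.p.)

Under the Kimura two-parameter model, d = −½ ln(1 − 2P − Q) − ¼ ln(1 − 2Q).
1 − 2P − Q = 0.5788, giving −½ ln(0.5788) = 0.273399.
1 − 2Q = 0.888, giving −¼ ln(0.888) = 0.029696.
d = 0.273399 + 0.029696 = 0.303095.
Under a molecular clock d = 2μt, so t = d/(2μ) = 0.303095 / (2 × 0.0225) = 6.74 Myr.

6.74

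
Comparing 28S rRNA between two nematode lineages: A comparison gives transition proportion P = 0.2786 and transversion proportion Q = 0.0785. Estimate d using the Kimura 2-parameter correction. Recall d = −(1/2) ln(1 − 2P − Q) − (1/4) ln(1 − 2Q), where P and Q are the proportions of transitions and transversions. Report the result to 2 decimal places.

Under the Kimura two-parameter model, d = −½ ln(1 − 2P − Q) − ¼ ln(1 − 2Q).
1 − 2P − Q = 0.3643, giving −½ ln(0.3643) = 0.504889.
1 − 2Q = 0.843, giving −¼ ln(0.843) = 0.042697.
d = 0.504889 + 0.042697 = 0.547586.

0.55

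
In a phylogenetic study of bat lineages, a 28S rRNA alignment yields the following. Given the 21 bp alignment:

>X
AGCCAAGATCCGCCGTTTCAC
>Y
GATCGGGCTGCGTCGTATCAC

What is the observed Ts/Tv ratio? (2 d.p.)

2.00

Transitions are A↔G and C↔T; transversions are all other mismatches.
Transitions: 6. Transversions: 3.
R = 6/3 = 2.00.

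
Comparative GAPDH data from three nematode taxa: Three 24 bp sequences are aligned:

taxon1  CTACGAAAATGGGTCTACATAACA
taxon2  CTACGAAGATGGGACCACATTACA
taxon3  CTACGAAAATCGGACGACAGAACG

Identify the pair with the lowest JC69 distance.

taxon1 and taxon2

taxon1–taxon2: 4/24 differ, p = 0.167, d = 0.188.
taxon1–taxon3: 5/24 differ, p = 0.208, d = 0.244.
taxon2–taxon3: 6/24 differ, p = 0.250, d = 0.304.
The smallest distance is between taxon1 and taxon2.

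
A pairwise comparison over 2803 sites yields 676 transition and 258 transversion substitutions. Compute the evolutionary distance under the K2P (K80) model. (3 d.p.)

P = 676/2803 ≈ 0.24117 and Q = 258/2803 ≈ 0.092044.
Under the Kimura two-parameter model, d = −½ ln(1 − 2P − Q) − ¼ ln(1 − 2Q).
1 − 2P − Q = 0.425616, giving −½ ln(0.425616) = 0.427109.
1 − 2Q = 0.815912, giving −¼ ln(0.815912) = 0.050862.
d = 0.427109 + 0.050862 = 0.477971.

0.478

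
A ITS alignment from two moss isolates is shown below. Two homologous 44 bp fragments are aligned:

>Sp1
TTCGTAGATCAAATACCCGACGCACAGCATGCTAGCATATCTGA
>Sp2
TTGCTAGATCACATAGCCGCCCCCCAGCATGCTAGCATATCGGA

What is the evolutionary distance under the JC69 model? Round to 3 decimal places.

0.208

The sequences differ at 8 of 44 sites (3, 4, 12, 16, 20, 22, 24, 42), so p = 8/44 ≈ 0.181818.
d = −(3/4) ln(1 − 4p/3) = −0.75 ln(1 − 0.242424) = −0.75 ln(0.757576)
  = −0.75 × (-0.277631) = 0.208223 substitutions/site.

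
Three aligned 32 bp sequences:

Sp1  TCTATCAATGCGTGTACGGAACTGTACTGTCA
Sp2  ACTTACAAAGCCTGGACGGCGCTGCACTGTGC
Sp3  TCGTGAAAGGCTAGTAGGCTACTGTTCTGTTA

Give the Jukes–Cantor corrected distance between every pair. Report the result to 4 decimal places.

Sp1–Sp2: 11/32 sites differ → p = 0.34375, d = −0.75 ln(1 − 0.458333) = 0.459828 ≈ 0.4598.
Sp1–Sp3: 12/32 sites differ → p = 0.375, d = −0.75 ln(1 − 0.5) = 0.519860 ≈ 0.5199.
Sp2–Sp3: 16/32 sites differ → p = 0.5, d = −0.75 ln(1 − 0.666667) = 0.823960 ≈ 0.8240.

d(Sp1,Sp2) = 0.4598, d(Sp1,Sp3) = 0.5199, d(Sp2,Sp3) = 0.8240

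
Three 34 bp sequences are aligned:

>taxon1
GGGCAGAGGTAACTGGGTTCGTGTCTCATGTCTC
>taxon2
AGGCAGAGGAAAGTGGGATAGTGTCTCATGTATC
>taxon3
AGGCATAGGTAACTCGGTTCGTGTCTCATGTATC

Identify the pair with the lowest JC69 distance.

taxon1–taxon2: 6/34 differ, p = 0.176, d = 0.201.
taxon1–taxon3: 4/34 differ, p = 0.118, d = 0.128.
taxon2–taxon3: 6/34 differ, p = 0.176, d = 0.201.
The smallest distance is between taxon1 and taxon3.

taxon1 and taxon3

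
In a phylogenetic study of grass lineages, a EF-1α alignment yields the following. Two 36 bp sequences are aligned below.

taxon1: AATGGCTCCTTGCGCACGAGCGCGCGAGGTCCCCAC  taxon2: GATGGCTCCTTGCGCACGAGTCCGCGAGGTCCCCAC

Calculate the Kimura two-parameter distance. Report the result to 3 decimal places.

0.089

Of 36 sites, 2 differences are transitions and 1 are transversions, so P = 2/36 ≈ 0.055556 and Q = 1/36 ≈ 0.027778.
Under the Kimura two-parameter model, d = −½ ln(1 − 2P − Q) − ¼ ln(1 − 2Q).
1 − 2P − Q = 0.86111, giving −½ ln(0.86111) = 0.074767.
1 − 2Q = 0.944444, giving −¼ ln(0.944444) = 0.014290.
d = 0.074767 + 0.014290 = 0.089057.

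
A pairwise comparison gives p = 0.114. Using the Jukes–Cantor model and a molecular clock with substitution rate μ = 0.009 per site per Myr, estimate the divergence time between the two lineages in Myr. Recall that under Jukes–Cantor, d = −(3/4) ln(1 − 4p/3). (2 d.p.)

6.87

d = −(3/4) ln(1 − 4p/3) = −0.75 ln(1 − 0.152) = −0.75 ln(0.848)
  = −0.75 × (-0.164875) = 0.123656 substitutions/site.
Under a molecular clock d = 2μt, so t = d/(2μ) = 0.123656 / (2 × 0.009) = 6.87 Myr.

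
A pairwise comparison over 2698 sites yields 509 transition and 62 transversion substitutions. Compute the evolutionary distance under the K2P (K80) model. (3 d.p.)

0.267

P = 509/2698 ≈ 0.188658 and Q = 62/2698 ≈ 0.02298.
Under the Kimura two-parameter model, d = −½ ln(1 − 2P − Q) − ¼ ln(1 − 2Q).
1 − 2P − Q = 0.599704, giving −½ ln(0.599704) = 0.255660.
1 − 2Q = 0.95404, giving −¼ ln(0.95404) = 0.011762.
d = 0.255660 + 0.011762 = 0.267422.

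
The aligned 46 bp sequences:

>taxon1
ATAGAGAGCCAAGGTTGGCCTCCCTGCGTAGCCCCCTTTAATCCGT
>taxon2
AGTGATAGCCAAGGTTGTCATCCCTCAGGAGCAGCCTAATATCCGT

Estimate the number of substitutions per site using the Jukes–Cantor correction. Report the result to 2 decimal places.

0.35

The sequences differ at 13 of 46 sites, so p = 13/46 ≈ 0.282609.
d = −(3/4) ln(1 − 4p/3) = −0.75 ln(1 − 0.376812) = −0.75 ln(0.623188)
  = −0.75 × (-0.472907) = 0.354680 substitutions/site.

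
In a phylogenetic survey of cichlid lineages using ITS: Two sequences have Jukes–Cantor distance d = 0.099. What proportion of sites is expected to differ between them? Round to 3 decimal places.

p = (3/4)(1 − e^(−4d/3)) = 0.75 × (1 − e^(-0.132)) = 0.75 × (1 − 0.876341) = 0.092744.

0.093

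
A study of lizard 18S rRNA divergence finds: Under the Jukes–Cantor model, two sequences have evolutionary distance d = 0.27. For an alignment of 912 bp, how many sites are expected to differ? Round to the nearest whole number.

Invert JC69: p = (3/4)(1 − e^(−4d/3)) = 0.75 × (1 − e^(-0.36)) = 0.75 × (1 − 0.697676) = 0.226743.
Expected differing sites = pL ≈ 0.226743 × 912 = 206.789616 ≈ 207.

207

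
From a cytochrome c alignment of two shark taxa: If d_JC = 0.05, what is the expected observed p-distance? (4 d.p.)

0.0484

p = (3/4)(1 − e^(−4d/3)) = 0.75 × (1 − e^(-0.066667)) = 0.75 × (1 − 0.935507) = 0.048370.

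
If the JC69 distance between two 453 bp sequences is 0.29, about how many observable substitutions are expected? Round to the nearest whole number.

109

Invert JC69: p = (3/4)(1 − e^(−4d/3)) = 0.75 × (1 − e^(-0.386667)) = 0.75 × (1 − 0.679317) = 0.240512.
Expected differing sites = pL ≈ 0.240512 × 453 = 108.951936 ≈ 109.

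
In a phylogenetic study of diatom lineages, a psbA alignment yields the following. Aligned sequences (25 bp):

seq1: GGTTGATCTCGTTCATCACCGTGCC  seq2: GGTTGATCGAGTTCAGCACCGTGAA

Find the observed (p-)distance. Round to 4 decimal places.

0.2000

The sequences differ at 5 of 25 positions (sites 9, 10, 16, 24, 25).
p = 5/25 = 0.2000.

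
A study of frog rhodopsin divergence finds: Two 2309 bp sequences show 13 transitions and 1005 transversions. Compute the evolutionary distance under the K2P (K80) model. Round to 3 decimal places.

0.807

P = 13/2309 ≈ 0.00563 and Q = 1005/2309 ≈ 0.435253.
Under the Kimura two-parameter model, d = −½ ln(1 − 2P − Q) − ¼ ln(1 − 2Q).
1 − 2P − Q = 0.553487, giving −½ ln(0.553487) = 0.295759.
1 − 2Q = 0.129494, giving −¼ ln(0.129494) = 0.511030.
d = 0.295759 + 0.511030 = 0.806789.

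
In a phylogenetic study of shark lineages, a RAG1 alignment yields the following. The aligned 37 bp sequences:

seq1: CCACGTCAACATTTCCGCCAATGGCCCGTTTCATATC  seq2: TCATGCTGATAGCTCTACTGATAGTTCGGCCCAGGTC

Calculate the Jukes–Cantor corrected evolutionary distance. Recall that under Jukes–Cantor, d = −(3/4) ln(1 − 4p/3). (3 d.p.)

The sequences differ at 20 of 37 sites, so p = 20/37 ≈ 0.540541.
d = −(3/4) ln(1 − 4p/3) = −0.75 ln(1 − 0.720721) = −0.75 ln(0.279279)
  = −0.75 × (-1.275544) = 0.956658 substitutions/site.

0.957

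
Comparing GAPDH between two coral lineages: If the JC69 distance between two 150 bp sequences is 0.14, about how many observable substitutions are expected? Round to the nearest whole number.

19

Invert JC69: p = (3/4)(1 − e^(−4d/3)) = 0.75 × (1 − e^(-0.186667)) = 0.75 × (1 − 0.829720) = 0.127710.
Expected differing sites = pL ≈ 0.127710 × 150 = 19.1565 ≈ 19.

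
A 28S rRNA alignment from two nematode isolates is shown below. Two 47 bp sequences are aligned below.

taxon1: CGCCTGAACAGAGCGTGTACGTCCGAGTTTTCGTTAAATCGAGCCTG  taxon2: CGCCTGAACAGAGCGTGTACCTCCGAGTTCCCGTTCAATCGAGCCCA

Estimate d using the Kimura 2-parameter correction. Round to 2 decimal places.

Of 47 sites, 4 differences are transitions and 2 are transversions, so P = 4/47 ≈ 0.085106 and Q = 2/47 ≈ 0.042553.
Under the Kimura two-parameter model, d = −½ ln(1 − 2P − Q) − ¼ ln(1 − 2Q).
1 − 2P − Q = 0.787235, giving −½ ln(0.787235) = 0.119614.
1 − 2Q = 0.914894, giving −¼ ln(0.914894) = 0.022237.
d = 0.119614 + 0.022237 = 0.141851.

0.14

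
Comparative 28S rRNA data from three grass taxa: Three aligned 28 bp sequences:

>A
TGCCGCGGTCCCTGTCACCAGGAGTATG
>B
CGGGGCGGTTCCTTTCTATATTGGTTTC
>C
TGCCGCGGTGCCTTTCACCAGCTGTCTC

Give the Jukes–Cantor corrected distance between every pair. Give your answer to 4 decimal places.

A–B: 13/28 sites differ → p ≈ 0.464286, d = −0.75 ln(1 − 0.619048) = 0.723811 ≈ 0.7238.
A–C: 6/28 sites differ → p ≈ 0.214286, d = −0.75 ln(1 − 0.285715) = 0.252355 ≈ 0.2524.
B–C: 11/28 sites differ → p ≈ 0.392857, d = −0.75 ln(1 − 0.523809) = 0.556452 ≈ 0.5565.

d(A,B) = 0.7238, d(A,C) = 0.2524, d(B,C) = 0.5565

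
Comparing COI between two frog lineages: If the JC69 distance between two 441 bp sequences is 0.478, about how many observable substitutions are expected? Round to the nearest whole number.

156

Invert JC69: p = (3/4)(1 − e^(−4d/3)) = 0.75 × (1 − e^(-0.637333)) = 0.75 × (1 − 0.528701) = 0.353474.
Expected differing sites = pL ≈ 0.353474 × 441 = 155.882034 ≈ 156.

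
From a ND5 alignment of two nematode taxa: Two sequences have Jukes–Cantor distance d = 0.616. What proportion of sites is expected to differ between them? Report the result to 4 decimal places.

0.4201

p = (3/4)(1 − e^(−4d/3)) = 0.75 × (1 − e^(-0.821333)) = 0.75 × (1 − 0.439845) = 0.420116.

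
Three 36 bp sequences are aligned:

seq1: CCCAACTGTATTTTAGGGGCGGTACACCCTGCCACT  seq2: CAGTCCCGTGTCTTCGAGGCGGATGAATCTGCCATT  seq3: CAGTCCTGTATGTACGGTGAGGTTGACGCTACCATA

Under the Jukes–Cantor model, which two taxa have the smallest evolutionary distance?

seq1–seq2: 15/36 differ, p = 0.417, d = 0.608.
seq1–seq3: 15/36 differ, p = 0.417, d = 0.608.
seq2–seq3: 12/36 differ, p = 0.333, d = 0.441.
The smallest distance is between seq2 and seq3.

seq2 and seq3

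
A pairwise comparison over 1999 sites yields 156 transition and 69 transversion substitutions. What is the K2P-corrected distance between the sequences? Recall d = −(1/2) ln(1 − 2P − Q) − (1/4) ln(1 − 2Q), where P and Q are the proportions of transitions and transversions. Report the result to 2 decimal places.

P = 156/1999 ≈ 0.078039 and Q = 69/1999 ≈ 0.034517.
Under the Kimura two-parameter model, d = −½ ln(1 − 2P − Q) − ¼ ln(1 − 2Q).
1 − 2P − Q = 0.809405, giving −½ ln(0.809405) = 0.105728.
1 − 2Q = 0.930966, giving −¼ ln(0.930966) = 0.017883.
d = 0.105728 + 0.017883 = 0.123611.

0.12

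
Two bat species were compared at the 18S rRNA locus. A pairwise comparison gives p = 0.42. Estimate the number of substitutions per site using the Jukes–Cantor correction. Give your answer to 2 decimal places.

0.62

d = −(3/4) ln(1 − 4p/3) = −0.75 ln(1 − 0.56) = −0.75 ln(0.44)
  = −0.75 × (-0.820981) = 0.615736 substitutions/site.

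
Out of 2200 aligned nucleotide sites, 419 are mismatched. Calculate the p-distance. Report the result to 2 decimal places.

0.19

p = 419/2200 = 0.190454… ≈ 0.19 (to 2 d.p.).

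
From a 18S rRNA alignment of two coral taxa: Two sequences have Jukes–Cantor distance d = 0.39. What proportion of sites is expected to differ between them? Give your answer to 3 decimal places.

0.304

p = (3/4)(1 − e^(−4d/3)) = 0.75 × (1 − e^(-0.52)) = 0.75 × (1 − 0.594521) = 0.304109.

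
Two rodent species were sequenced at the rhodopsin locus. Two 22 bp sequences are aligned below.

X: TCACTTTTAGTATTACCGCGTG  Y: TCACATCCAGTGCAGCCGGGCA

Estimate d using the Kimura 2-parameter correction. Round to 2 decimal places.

Of 22 sites, 7 differences are transitions and 3 are transversions, so P = 7/22 ≈ 0.318182 and Q = 3/22 ≈ 0.136364.
Under the Kimura two-parameter model, d = −½ ln(1 − 2P − Q) − ¼ ln(1 − 2Q).
1 − 2P − Q = 0.227272, giving −½ ln(0.227272) = 0.740804.
1 − 2Q = 0.727272, giving −¼ ln(0.727272) = 0.079614.
d = 0.740804 + 0.079614 = 0.820418.

0.82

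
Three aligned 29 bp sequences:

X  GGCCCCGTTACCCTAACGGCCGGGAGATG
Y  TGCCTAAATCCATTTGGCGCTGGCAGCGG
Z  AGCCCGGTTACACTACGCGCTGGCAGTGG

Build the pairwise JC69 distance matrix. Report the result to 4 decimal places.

d(X,Y) = 0.9978, d(X,Z) = 0.4618, d(Y,Z) = 0.4618

X–Y: 16/29 sites differ → p ≈ 0.551724, d = −0.75 ln(1 − 0.735632) = 0.997810 ≈ 0.9978.
X–Z: 10/29 sites differ → p ≈ 0.344828, d = −0.75 ln(1 − 0.459771) = 0.461822 ≈ 0.4618.
Y–Z: 10/29 sites differ → p ≈ 0.344828, d = −0.75 ln(1 − 0.459771) = 0.461822 ≈ 0.4618.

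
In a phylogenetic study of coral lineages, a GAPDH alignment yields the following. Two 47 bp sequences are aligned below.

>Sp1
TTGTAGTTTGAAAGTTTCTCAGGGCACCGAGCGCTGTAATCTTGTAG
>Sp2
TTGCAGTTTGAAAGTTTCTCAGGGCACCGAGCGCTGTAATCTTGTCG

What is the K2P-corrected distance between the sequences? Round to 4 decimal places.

Of 47 sites, 1 differences are transitions and 1 are transversions, so P = 1/47 ≈ 0.021277 and Q = 1/47 ≈ 0.021277.
Under the Kimura two-parameter model, d = −½ ln(1 − 2P − Q) − ¼ ln(1 − 2Q).
1 − 2P − Q = 0.936169, giving −½ ln(0.936169) = 0.032980.
1 − 2Q = 0.957446, giving −¼ ln(0.957446) = 0.010871.
d = 0.032980 + 0.010871 = 0.043851.

0.0439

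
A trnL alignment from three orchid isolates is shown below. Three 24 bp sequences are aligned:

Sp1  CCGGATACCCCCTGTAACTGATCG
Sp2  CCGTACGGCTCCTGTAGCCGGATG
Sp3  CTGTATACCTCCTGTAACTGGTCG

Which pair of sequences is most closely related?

Sp1–Sp2: 10/24 differ, p = 0.417, d = 0.608.
Sp1–Sp3: 4/24 differ, p = 0.167, d = 0.188.
Sp2–Sp3: 8/24 differ, p = 0.333, d = 0.441.
The smallest distance is between Sp1 and Sp3.

Sp1 and Sp3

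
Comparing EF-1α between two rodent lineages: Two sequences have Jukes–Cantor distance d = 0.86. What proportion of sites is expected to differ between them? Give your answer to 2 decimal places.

p = (3/4)(1 − e^(−4d/3)) = 0.75 × (1 − e^(-1.146667)) = 0.75 × (1 − 0.317694) = 0.511730.

0.51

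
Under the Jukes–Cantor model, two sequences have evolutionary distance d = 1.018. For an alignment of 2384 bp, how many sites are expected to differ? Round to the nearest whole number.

1328

Invert JC69: p = (3/4)(1 − e^(−4d/3)) = 0.75 × (1 − e^(-1.357333)) = 0.75 × (1 − 0.257346) = 0.556991.
Expected differing sites = pL ≈ 0.556991 × 2384 = 1327.866544 ≈ 1328.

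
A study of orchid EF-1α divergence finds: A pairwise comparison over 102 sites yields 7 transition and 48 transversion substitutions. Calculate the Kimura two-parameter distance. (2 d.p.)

1.18

P = 7/102 ≈ 0.068627 and Q = 48/102 ≈ 0.470588.
Under the Kimura two-parameter model, d = −½ ln(1 − 2P − Q) − ¼ ln(1 − 2Q).
1 − 2P − Q = 0.392158, giving −½ ln(0.392158) = 0.468045.
1 − 2Q = 0.058824, giving −¼ ln(0.058824) = 0.708301.
d = 0.468045 + 0.708301 = 1.176346.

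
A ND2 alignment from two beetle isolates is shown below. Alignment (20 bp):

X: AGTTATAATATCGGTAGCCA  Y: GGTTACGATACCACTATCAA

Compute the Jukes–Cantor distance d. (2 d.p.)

0.57

The sequences differ at 8 of 20 sites (1, 6, 7, 11, 13, 14, 17, 19), so p = 8/20 = 0.4.
d = −(3/4) ln(1 − 4p/3) = −0.75 ln(1 − 0.533333) = −0.75 ln(0.466667)
  = −0.75 × (-0.762139) = 0.571604 substitutions/site.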